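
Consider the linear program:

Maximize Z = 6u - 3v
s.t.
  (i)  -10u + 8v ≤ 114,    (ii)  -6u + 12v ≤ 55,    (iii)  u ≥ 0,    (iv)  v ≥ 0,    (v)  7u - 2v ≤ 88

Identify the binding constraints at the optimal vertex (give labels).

Vertices and Z = 6u - 3v:
  (0, 55/12) → Z = -55/4
  (583/36, 913/72) → Z = 473/8
  (0, 0) → Z = 0
  (88/7, 0) → Z = 528/7

The maximum is at (88/7, 0). Substituting into each constraint, equality holds for (iv) and (v); the remaining constraints have slack.

(iv) and (v)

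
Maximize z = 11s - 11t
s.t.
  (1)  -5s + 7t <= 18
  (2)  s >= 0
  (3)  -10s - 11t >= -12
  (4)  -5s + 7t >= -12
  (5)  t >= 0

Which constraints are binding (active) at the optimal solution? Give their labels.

(3) and (5)

Extreme points and z = 11s - 11t:
  (0, 12/11) → z = -12
  (0, 0) → z = 0
  (6/5, 0) → z = 66/5

The maximum is at (6/5, 0). Substituting into each constraint, equality holds for (3) and (5); the remaining constraints have slack.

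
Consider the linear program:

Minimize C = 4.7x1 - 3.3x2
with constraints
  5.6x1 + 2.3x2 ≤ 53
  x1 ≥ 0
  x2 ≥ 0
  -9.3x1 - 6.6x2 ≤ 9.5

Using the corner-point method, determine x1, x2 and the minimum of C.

The binding constraints are 5.6x1 + 2.3x2 = 53 and x1 = 0.
Solving simultaneously gives x1 = 0, x2 = 530/23.

x1 = 0, x2 = 530/23, minimum C = -1749/23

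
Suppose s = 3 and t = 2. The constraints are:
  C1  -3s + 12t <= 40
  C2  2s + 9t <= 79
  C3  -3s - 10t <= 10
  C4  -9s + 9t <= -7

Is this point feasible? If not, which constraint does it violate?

C1: 15 ≤ 40 ✓
C2: 24 ≤ 79 ✓
C3: -29 ≤ 10 ✓
C4: -9 ≤ -7 ✓

feasible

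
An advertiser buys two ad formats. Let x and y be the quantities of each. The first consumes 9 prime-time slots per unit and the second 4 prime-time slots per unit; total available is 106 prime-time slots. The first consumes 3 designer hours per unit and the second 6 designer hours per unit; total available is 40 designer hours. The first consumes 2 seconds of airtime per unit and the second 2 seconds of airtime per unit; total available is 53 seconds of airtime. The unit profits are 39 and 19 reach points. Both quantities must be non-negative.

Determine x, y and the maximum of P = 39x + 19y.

Feasible corners and P = 39x + 19y:
  (0, 0) → P = 0
  (0, 20/3) → P = 380/3
  (106/9, 0) → P = 1378/3
  (34/3, 1) → P = 461

The optimum lies where 9x + 4y = 106 and 3x + 6y = 40.
Solving simultaneously gives x = 34/3, y = 1.

x = 34/3, y = 1, maximum P = 461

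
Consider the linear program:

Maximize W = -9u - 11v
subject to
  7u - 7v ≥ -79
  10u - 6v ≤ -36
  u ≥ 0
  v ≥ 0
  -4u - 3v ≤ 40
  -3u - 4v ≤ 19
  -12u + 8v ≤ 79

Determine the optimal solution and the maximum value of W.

u = 0, v = 6, maximum W = -66

Extreme points and W = -9u - 11v:
  (111/14, 269/14) → W = -1979/7
  (79/28, 395/28) → W = -1264/7
  (0, 6) → W = -66
  (0, 79/8) → W = -869/8

The optimum lies where 10u - 6v = -36 and u = 0.
Solving simultaneously gives u = 0, v = 6.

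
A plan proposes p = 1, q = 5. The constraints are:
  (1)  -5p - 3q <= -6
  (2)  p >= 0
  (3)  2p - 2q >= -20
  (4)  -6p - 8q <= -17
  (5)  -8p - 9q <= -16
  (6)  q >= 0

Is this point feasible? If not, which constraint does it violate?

(1): -20 ≤ -6 ✓
(2): 1 ≥ 0 ✓
(3): -8 ≥ -20 ✓
(4): -46 ≤ -17 ✓
(5): -53 ≤ -16 ✓
(6): 5 ≥ 0 ✓

feasible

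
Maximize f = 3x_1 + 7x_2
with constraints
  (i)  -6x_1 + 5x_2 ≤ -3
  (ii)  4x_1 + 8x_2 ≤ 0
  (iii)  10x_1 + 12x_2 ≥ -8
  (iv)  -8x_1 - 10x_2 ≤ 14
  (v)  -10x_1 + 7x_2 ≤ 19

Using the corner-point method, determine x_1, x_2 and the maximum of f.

x_1 = 6/17, x_2 = -3/17, maximum f = -3/17

Extreme points and f = 3x_1 + 7x_2:
  (6/17, -3/17) → f = -3/17
  (-2/61, -39/61) → f = -279/61
  (22, -19) → f = -67
The feasible region is unbounded (it extends along (5, -4), (2, -1)), but f strictly decreases along every unbounded feasible direction, so there is no improving ray and the maximum is attained at a vertex.

The optimum lies where -6x_1 + 5x_2 = -3 and 4x_1 + 8x_2 = 0.
Solving simultaneously gives x_1 = 6/17, x_2 = -3/17.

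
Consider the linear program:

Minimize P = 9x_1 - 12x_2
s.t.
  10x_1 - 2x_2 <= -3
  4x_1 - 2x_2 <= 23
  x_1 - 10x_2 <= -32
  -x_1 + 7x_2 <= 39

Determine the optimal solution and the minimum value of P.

x_1 = -166/3, x_2 = -7/3, minimum P = -470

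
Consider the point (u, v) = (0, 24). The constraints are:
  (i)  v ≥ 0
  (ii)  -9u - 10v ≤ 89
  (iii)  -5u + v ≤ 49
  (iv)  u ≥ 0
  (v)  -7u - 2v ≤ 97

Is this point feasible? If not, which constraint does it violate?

feasible

(i): 24 ≥ 0 ✓
(ii): -240 ≤ 89 ✓
(iii): 24 ≤ 49 ✓
(iv): 0 ≥ 0 ✓
(v): -48 ≤ 97 ✓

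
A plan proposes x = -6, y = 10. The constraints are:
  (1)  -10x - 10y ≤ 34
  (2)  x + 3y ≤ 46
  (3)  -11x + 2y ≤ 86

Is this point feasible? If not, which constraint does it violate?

(1): -40 ≤ 34 ✓
(2): 24 ≤ 46 ✓
(3): 86 ≤ 86 ✓

feasible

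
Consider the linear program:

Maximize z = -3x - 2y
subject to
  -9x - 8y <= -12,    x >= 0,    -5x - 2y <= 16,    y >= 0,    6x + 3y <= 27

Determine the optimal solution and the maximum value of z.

Extreme points and z = -3x - 2y:
  (0, 3/2) → z = -3
  (4/3, 0) → z = -4
  (0, 9) → z = -18
  (9/2, 0) → z = -27/2

x = 0, y = 3/2, maximum z = -3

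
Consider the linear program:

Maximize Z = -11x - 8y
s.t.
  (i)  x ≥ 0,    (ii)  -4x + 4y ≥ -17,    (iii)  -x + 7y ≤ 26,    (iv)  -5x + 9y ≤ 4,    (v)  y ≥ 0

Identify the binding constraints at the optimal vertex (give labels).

(i) and (v)

Vertices and Z = -11x - 8y:
  (0, 4/9) → Z = -32/9
  (0, 0) → Z = 0
  (223/24, 121/24) → Z = -3421/24
  (17/4, 0) → Z = -187/4
  (103/13, 63/13) → Z = -1637/13

The maximum is at (0, 0). Substituting into each constraint, equality holds for (i) and (v); the remaining constraints have slack.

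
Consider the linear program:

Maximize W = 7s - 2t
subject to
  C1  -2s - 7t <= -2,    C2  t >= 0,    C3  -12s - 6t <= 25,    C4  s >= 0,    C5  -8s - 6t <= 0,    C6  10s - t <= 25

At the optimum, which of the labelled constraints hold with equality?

C2 and C6

Extreme points and W = 7s - 2t:
  (1, 0) → W = 7
  (0, 2/7) → W = -4/7
  (5/2, 0) → W = 35/2
The feasible region is unbounded (it extends along (0, 1), (1, 10)), but W strictly decreases along every unbounded feasible direction, so there is no improving ray and the maximum is attained at a vertex.

The maximum is at (5/2, 0). Substituting into each constraint, equality holds for C2 and C6; the remaining constraints have slack.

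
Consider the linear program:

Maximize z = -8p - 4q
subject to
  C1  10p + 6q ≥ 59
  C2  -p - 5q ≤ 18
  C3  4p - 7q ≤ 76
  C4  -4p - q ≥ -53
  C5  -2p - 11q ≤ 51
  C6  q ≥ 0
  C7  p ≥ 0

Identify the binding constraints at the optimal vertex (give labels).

C1 and C7

Feasible corners and z = -8p - 4q:
  (59/10, 0) → z = -236/5
  (0, 59/6) → z = -118/3
  (53/4, 0) → z = -106
  (0, 53) → z = -212

The maximum is at (0, 59/6). Substituting into each constraint, equality holds for C1 and C7; the remaining constraints have slack.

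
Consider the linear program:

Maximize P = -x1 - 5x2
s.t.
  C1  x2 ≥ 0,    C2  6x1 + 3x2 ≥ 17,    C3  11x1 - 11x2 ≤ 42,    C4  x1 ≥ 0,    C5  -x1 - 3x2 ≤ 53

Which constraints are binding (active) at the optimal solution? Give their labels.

C1 and C2

Corner points and P = -x1 - 5x2:
  (17/6, 0) → P = -17/6
  (42/11, 0) → P = -42/11
  (0, 17/3) → P = -85/3
The feasible region is unbounded (it extends along (0, 1), (1, 1)), but P strictly decreases along every unbounded feasible direction, so there is no improving ray and the maximum is attained at a vertex.

The maximum is at (17/6, 0). Substituting into each constraint, equality holds for C1 and C2; the remaining constraints have slack.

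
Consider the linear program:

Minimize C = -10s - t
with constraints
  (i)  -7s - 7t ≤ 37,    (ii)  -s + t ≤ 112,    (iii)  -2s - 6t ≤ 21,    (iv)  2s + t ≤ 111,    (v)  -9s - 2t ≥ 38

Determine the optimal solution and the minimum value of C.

The binding constraints are -7s - 7t = 37 and -9s - 2t = 38.
Solving simultaneously gives s = -192/49, t = -67/49.

s = -192/49, t = -67/49, minimum C = 1987/49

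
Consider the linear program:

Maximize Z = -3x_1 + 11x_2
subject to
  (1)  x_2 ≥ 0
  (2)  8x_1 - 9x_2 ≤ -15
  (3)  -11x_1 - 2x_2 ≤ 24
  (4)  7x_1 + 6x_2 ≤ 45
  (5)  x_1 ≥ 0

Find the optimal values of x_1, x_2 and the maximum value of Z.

x_1 = 0, x_2 = 15/2, maximum Z = 165/2

Vertices and Z = -3x_1 + 11x_2:
  (105/37, 155/37) → Z = 1390/37
  (0, 5/3) → Z = 55/3
  (0, 15/2) → Z = 165/2

The optimum lies where 7x_1 + 6x_2 = 45 and x_1 = 0.
Solving simultaneously gives x_1 = 0, x_2 = 15/2.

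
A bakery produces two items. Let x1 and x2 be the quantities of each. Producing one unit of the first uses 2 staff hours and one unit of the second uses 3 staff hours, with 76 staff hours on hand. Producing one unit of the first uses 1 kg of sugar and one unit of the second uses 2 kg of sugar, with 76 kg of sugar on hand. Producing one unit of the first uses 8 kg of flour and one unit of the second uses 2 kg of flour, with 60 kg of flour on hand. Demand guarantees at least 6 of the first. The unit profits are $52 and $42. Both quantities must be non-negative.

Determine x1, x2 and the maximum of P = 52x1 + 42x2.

Corner points and P = 52x1 + 42x2:
  (15/2, 0) → P = 390
  (6, 0) → P = 312
  (6, 6) → P = 564

x1 = 6, x2 = 6, maximum P = 564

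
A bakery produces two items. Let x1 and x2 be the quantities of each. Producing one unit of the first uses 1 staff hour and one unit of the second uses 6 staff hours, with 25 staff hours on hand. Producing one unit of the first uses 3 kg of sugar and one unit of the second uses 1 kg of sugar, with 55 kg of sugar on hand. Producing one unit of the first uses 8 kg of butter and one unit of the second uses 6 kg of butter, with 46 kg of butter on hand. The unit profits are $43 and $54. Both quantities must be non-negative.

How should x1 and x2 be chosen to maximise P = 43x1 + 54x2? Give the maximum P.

Vertices and P = 43x1 + 54x2:
  (0, 0) → P = 0
  (0, 25/6) → P = 225
  (23/4, 0) → P = 989/4
  (3, 11/3) → P = 327

The binding constraints are x1 + 6x2 = 25 and 8x1 + 6x2 = 46.
Solving simultaneously gives x1 = 3, x2 = 11/3.

x1 = 3, x2 = 11/3, maximum P = 327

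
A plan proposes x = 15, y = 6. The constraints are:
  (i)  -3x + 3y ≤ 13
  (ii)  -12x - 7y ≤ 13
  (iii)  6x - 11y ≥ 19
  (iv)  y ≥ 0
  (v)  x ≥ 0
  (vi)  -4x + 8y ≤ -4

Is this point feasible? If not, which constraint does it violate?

(i): -27 ≤ 13 ✓
(ii): -222 ≤ 13 ✓
(iii): 24 ≥ 19 ✓
(iv): 6 ≥ 0 ✓
(v): 15 ≥ 0 ✓
(vi): -12 ≤ -4 ✓

feasible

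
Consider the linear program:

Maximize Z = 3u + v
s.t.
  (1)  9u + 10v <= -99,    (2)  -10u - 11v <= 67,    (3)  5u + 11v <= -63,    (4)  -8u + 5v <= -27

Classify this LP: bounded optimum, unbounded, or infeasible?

unbounded

From the feasible point (419, -387), moving in the direction (11, -10) keeps every constraint satisfied while Z increases without bound.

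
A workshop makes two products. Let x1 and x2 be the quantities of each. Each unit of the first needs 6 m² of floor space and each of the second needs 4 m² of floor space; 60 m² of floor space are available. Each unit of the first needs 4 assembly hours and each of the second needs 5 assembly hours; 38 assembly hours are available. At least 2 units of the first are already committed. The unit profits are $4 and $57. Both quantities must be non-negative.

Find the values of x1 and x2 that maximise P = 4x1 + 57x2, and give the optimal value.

Corner points and P = 4x1 + 57x2:
  (19/2, 0) → P = 38
  (2, 0) → P = 8
  (2, 6) → P = 350

The optimum lies where 4x1 + 5x2 = 38 and x1 = 2.
Solving simultaneously gives x1 = 2, x2 = 6.

x1 = 2, x2 = 6, maximum P = 350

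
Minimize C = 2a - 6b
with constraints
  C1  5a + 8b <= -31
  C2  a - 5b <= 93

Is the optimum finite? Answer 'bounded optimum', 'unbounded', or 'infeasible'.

unbounded

From the feasible point (589/33, -496/33), moving in the direction (-5, -1) keeps every constraint satisfied while C decreases without bound.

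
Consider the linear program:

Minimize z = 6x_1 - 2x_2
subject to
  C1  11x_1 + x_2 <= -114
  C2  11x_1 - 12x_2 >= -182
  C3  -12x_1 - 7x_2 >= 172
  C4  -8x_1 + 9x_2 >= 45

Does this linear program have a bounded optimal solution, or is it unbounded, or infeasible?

Vertices and z = 6x_1 - 2x_2:
  (-3338/221, 292/221) → z = -20612/221
  (-366, -961/3) → z = -4666/3
  (-1863/164, -209/41) → z = -4753/82
The feasible region has finitely many vertices and no improving ray; the minimum is -4666/3 at (-366, -961/3).

bounded optimum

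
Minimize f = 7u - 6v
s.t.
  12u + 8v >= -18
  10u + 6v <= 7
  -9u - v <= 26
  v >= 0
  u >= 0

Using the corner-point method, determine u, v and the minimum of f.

u = 0, v = 7/6, minimum f = -7

The optimum lies where 10u + 6v = 7 and u = 0.
Solving simultaneously gives u = 0, v = 7/6.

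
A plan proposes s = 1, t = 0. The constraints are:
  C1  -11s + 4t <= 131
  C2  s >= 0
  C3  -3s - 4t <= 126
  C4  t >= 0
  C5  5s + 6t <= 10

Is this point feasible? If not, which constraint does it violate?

feasible

C1: -11 ≤ 131 ✓
C2: 1 ≥ 0 ✓
C3: -3 ≤ 126 ✓
C4: 0 ≥ 0 ✓
C5: 5 ≤ 10 ✓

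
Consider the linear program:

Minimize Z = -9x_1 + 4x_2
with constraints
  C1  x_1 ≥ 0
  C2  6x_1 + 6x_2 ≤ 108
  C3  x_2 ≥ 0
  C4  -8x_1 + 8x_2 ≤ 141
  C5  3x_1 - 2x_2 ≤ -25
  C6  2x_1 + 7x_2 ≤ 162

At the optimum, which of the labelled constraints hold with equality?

Corner points and Z = -9x_1 + 4x_2:
  (0, 141/8) → Z = 141/2
  (0, 25/2) → Z = 50
  (3/16, 285/16) → Z = 1113/16
  (11/5, 79/5) → Z = 217/5

The minimum is at (11/5, 79/5). Substituting into each constraint, equality holds for C2 and C5; the remaining constraints have slack.

C2 and C5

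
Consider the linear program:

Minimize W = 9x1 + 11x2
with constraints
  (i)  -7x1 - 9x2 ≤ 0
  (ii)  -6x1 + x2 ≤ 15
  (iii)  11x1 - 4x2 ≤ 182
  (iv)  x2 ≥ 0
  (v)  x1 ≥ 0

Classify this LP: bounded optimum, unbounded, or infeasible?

Extreme points and W = 9x1 + 11x2:
  (0, 0) → W = 0
  (0, 15) → W = 165
  (182/11, 0) → W = 1638/11
The feasible region has finitely many vertices and no improving ray; the minimum is 0 at (0, 0).

bounded optimum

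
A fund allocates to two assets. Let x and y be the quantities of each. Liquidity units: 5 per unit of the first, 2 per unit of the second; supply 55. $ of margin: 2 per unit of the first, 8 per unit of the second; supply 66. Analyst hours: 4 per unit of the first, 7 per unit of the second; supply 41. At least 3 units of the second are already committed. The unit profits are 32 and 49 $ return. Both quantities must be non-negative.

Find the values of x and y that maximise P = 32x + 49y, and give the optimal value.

Feasible corners and P = 32x + 49y:
  (0, 41/7) → P = 287
  (0, 3) → P = 147
  (5, 3) → P = 307

At the optimal vertex, 4x + 7y = 41 and y = 3.
Solving simultaneously gives x = 5, y = 3.

x = 5, y = 3, maximum P = 307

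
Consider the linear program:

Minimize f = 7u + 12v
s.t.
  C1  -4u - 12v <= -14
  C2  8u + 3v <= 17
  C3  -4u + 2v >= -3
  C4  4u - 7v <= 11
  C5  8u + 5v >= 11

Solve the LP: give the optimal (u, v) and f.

u = 31/38, v = 17/19, minimum f = 625/38

Extreme points and f = 7u + 12v:
  (8/7, 11/14) → f = 122/7
  (31/38, 17/19) → f = 625/38
  (43/28, 11/7) → f = 829/28
The feasible region is unbounded (it extends along (-3, 8), (-5, 8)), but f strictly increases along every unbounded feasible direction, so there is no improving ray and the minimum is attained at a vertex.

The binding constraints are -4u - 12v = -14 and 8u + 5v = 11.
Solving simultaneously gives u = 31/38, v = 17/19.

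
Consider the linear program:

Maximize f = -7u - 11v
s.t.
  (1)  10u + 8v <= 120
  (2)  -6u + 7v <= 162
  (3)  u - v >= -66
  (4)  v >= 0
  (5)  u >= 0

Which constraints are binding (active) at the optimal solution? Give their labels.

(4) and (5)

Vertices and f = -7u - 11v:
  (12, 0) → f = -84
  (0, 15) → f = -165
  (0, 0) → f = 0

The maximum is at (0, 0). Substituting into each constraint, equality holds for (4) and (5); the remaining constraints have slack.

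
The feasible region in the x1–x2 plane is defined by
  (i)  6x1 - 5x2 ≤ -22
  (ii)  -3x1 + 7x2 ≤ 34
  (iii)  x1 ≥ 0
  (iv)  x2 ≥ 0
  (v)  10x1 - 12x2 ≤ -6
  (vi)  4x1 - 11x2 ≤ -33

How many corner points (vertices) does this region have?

Of the 15 pairwise boundary intersections, those satisfying every inequality are:
  (16/27, 46/9)
  (0, 22/5)
  (0, 34/7)

3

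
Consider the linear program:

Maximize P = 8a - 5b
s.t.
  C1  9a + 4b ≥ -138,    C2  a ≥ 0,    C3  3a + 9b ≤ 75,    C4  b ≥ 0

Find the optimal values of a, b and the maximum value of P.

Feasible corners and P = 8a - 5b:
  (0, 25/3) → P = -125/3
  (0, 0) → P = 0
  (25, 0) → P = 200

The optimum lies where 3a + 9b = 75 and b = 0.
Solving simultaneously gives a = 25, b = 0.

a = 25, b = 0, maximum P = 200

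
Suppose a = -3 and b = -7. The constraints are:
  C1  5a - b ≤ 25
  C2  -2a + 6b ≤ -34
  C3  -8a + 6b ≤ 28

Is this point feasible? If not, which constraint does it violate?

feasible

C1: -8 ≤ 25 ✓
C2: -36 ≤ -34 ✓
C3: -18 ≤ 28 ✓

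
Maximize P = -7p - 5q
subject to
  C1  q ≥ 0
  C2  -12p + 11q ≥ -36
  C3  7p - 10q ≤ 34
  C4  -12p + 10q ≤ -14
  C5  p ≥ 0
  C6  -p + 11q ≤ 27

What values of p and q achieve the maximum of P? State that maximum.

p = 7/6, q = 0, maximum P = -49/6

The binding constraints are q = 0 and -12p + 10q = -14.
Solving simultaneously gives p = 7/6, q = 0.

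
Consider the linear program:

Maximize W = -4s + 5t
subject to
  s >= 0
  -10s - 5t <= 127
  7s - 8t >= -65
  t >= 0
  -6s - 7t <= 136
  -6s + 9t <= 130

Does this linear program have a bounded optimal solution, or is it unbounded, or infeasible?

Vertices and W = -4s + 5t:
  (0, 65/8) → W = 325/8
  (0, 0) → W = 0
  (91/3, 104/3) → W = 52
The feasible region has finitely many vertices and no improving ray; the maximum is 52 at (91/3, 104/3).

bounded optimum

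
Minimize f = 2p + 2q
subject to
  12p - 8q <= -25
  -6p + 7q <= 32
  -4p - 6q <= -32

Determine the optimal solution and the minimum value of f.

Feasible corners and f = 2p + 2q:
  (9/4, 13/2) → f = 35/2
  (53/52, 121/26) → f = 295/26
  (1/2, 5) → f = 11

The optimum lies where -6p + 7q = 32 and -4p - 6q = -32.
Solving simultaneously gives p = 1/2, q = 5.

p = 1/2, q = 5, minimum f = 11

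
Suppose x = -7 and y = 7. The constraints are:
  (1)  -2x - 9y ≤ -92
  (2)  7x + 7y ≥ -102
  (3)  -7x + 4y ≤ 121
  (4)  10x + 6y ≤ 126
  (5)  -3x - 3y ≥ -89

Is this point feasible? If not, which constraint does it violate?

not feasible — violates (1)

Constraint (1): -2x - 9y = -49, which is not ≤ -92. All other constraints are satisfied.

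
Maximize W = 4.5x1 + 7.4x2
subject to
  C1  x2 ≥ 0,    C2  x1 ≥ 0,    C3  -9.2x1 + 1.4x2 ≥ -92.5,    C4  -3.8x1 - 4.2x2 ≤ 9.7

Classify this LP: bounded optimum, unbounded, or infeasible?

From the feasible point (0, 0), moving in the direction (0, 1) keeps every constraint satisfied while W increases without bound.

unbounded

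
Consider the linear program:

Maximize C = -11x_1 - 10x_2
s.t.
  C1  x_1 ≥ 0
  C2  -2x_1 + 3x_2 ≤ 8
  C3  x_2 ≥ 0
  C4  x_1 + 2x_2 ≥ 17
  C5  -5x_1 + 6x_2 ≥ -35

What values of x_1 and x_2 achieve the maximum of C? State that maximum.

x_1 = 5, x_2 = 6, maximum C = -115

Vertices and C = -11x_1 - 10x_2:
  (5, 6) → C = -115
  (51, 110/3) → C = -2783/3
  (43/4, 25/8) → C = -299/2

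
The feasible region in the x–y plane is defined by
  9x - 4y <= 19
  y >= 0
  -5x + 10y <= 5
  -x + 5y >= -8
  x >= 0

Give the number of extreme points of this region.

Of the 10 pairwise boundary intersections, those satisfying every inequality are:
  (19/9, 0)
  (3, 2)
  (0, 0)
  (0, 1/2)

4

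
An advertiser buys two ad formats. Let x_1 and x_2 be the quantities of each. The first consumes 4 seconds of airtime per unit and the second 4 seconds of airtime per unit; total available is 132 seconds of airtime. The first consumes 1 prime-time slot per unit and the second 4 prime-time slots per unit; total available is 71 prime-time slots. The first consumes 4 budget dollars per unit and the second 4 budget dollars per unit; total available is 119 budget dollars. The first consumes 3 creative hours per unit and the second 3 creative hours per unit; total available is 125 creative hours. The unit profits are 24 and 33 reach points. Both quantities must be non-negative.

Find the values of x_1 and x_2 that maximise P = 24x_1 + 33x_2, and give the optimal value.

x_1 = 16, x_2 = 55/4, maximum P = 3351/4

Corner points and P = 24x_1 + 33x_2:
  (0, 0) → P = 0
  (0, 71/4) → P = 2343/4
  (119/4, 0) → P = 714
  (16, 55/4) → P = 3351/4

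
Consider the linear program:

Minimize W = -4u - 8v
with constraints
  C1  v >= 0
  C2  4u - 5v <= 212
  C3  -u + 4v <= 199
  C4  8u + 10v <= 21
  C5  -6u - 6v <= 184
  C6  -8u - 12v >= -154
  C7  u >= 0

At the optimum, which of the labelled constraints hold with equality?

Feasible corners and W = -4u - 8v:
  (21/8, 0) → W = -21/2
  (0, 0) → W = 0
  (0, 21/10) → W = -84/5

The minimum is at (0, 21/10). Substituting into each constraint, equality holds for C4 and C7; the remaining constraints have slack.

C4 and C7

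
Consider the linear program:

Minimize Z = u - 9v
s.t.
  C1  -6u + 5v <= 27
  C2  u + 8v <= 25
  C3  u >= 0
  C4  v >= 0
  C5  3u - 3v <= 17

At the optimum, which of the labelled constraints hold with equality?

C2 and C3

Corner points and Z = u - 9v:
  (0, 25/8) → Z = -225/8
  (211/27, 58/27) → Z = -311/27
  (0, 0) → Z = 0
  (17/3, 0) → Z = 17/3

The minimum is at (0, 25/8). Substituting into each constraint, equality holds for C2 and C3; the remaining constraints have slack.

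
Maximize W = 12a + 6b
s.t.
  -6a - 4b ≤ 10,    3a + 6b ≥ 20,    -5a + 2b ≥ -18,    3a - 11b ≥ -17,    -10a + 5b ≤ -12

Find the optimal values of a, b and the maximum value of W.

a = 232/49, b = 139/49, maximum W = 3618/49

Extreme points and W = 12a + 6b:
  (37/9, 23/18) → W = 57
  (118/51, 37/17) → W = 694/17
  (232/49, 139/49) → W = 3618/49

At the optimal vertex, -5a + 2b = -18 and 3a - 11b = -17.
Solving simultaneously gives a = 232/49, b = 139/49.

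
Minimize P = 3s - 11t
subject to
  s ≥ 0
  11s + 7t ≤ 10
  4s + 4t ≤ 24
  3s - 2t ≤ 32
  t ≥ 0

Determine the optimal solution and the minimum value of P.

Extreme points and P = 3s - 11t:
  (0, 10/7) → P = -110/7
  (0, 0) → P = 0
  (10/11, 0) → P = 30/11

At the optimal vertex, s = 0 and 11s + 7t = 10.
Solving simultaneously gives s = 0, t = 10/7.

s = 0, t = 10/7, minimum P = -110/7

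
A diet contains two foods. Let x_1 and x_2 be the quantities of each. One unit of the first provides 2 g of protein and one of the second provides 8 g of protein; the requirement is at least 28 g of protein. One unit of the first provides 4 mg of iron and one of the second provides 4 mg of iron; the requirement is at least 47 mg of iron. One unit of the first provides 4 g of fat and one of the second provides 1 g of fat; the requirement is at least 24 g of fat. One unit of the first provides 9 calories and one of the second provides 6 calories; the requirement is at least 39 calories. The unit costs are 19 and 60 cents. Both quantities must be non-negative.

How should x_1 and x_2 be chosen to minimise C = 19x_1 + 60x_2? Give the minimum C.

x_1 = 11, x_2 = 3/4, minimum C = 254

Corner points and C = 19x_1 + 60x_2:
  (0, 24) → C = 1440
  (14, 0) → C = 266
  (11, 3/4) → C = 254
  (49/12, 23/3) → C = 6451/12
The feasible region is unbounded (it extends along (0, 1), (1, 0)), but C strictly increases along every unbounded feasible direction, so there is no improving ray and the minimum is attained at a vertex.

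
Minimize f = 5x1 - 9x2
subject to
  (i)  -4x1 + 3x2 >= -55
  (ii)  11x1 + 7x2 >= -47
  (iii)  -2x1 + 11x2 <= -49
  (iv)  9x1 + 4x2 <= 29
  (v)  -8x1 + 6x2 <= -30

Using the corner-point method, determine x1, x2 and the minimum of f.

x1 = 9/19, x2 = -83/19, minimum f = 792/19

Extreme points and f = 5x1 - 9x2:
  (4, -13) → f = 137
  (307/43, -379/43) → f = 4946/43
  (-36/61, -353/61) → f = 2997/61
  (515/107, -383/107) → f = 6022/107
  (9/19, -83/19) → f = 792/19

At the optimal vertex, -2x1 + 11x2 = -49 and -8x1 + 6x2 = -30.
Solving simultaneously gives x1 = 9/19, x2 = -83/19.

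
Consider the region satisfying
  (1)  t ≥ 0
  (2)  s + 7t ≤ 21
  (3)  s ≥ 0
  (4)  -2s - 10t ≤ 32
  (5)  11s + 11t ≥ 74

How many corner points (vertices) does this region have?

3

Intersecting each pair of boundary lines and keeping only the points that satisfy every inequality leaves:
  (21, 0)
  (74/11, 0)
  (287/66, 157/66)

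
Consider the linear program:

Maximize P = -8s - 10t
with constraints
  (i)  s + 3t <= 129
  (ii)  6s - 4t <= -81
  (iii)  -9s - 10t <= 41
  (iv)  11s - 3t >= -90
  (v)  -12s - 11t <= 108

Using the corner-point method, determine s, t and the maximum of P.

s = -9/2, t = 27/2, maximum P = -99

Feasible corners and P = -8s - 10t:
  (273/22, 855/22) → P = -5367/11
  (13/4, 503/12) → P = -2671/6
  (-9/2, 27/2) → P = -99

The binding constraints are 6s - 4t = -81 and 11s - 3t = -90.
Solving simultaneously gives s = -9/2, t = 27/2.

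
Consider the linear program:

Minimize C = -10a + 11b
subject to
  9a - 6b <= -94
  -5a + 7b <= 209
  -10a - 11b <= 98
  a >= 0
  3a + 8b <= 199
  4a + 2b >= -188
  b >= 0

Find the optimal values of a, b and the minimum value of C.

Corner points and C = -10a + 11b:
  (0, 47/3) → C = 517/3
  (221/45, 691/30) → C = 18383/90
  (0, 199/8) → C = 2189/8

The optimum lies where 9a - 6b = -94 and a = 0.
Solving simultaneously gives a = 0, b = 47/3.

a = 0, b = 47/3, minimum C = 517/3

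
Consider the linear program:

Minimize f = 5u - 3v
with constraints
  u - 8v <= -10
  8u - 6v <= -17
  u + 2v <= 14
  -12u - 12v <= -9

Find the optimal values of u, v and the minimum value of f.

Corner points and f = 5u - 3v:
  (25/11, 129/22) → f = -137/22
  (-25/28, 23/14) → f = -263/28
  (-25/2, 53/4) → f = -409/4

At the optimal vertex, u + 2v = 14 and -12u - 12v = -9.
Solving simultaneously gives u = -25/2, v = 53/4.

u = -25/2, v = 53/4, minimum f = -409/4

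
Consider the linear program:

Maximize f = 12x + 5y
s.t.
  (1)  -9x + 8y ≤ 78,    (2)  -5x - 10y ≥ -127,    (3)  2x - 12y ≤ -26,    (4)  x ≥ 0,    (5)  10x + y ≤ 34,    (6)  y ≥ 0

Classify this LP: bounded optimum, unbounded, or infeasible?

Feasible corners and f = 12x + 5y:
  (118/65, 1533/130) → f = 10497/130
  (0, 39/4) → f = 195/4
  (213/95, 220/19) → f = 424/5
  (0, 13/6) → f = 65/6
  (191/61, 164/61) → f = 3112/61
The feasible region has finitely many vertices and no improving ray; the maximum is 424/5 at (213/95, 220/19).

bounded optimum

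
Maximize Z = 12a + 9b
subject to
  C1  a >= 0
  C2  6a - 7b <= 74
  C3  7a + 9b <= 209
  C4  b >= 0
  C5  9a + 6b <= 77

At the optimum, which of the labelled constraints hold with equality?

Vertices and Z = 12a + 9b:
  (0, 0) → Z = 0
  (0, 77/6) → Z = 231/2
  (77/9, 0) → Z = 308/3

The maximum is at (0, 77/6). Substituting into each constraint, equality holds for C1 and C5; the remaining constraints have slack.

C1 and C5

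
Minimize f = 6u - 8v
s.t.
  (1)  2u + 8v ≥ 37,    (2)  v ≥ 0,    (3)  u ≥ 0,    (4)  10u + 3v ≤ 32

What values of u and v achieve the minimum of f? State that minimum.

u = 0, v = 32/3, minimum f = -256/3

Corner points and f = 6u - 8v:
  (0, 37/8) → f = -37
  (145/74, 153/37) → f = -789/37
  (0, 32/3) → f = -256/3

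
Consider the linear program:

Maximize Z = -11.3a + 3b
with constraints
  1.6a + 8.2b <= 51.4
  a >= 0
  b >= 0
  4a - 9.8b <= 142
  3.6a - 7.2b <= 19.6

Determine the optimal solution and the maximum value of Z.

a = 0, b = 257/41, maximum Z = 771/41

Feasible corners and Z = -11.3a + 3b:
  (0, 257/41) → Z = 771/41
  (6635/513, 1921/513) → Z = -138425/1026
  (0, 0) → Z = 0
  (49/9, 0) → Z = -5537/90

The binding constraints are 1.6a + 8.2b = 51.4 and a = 0.
Solving simultaneously gives a = 0, b = 257/41.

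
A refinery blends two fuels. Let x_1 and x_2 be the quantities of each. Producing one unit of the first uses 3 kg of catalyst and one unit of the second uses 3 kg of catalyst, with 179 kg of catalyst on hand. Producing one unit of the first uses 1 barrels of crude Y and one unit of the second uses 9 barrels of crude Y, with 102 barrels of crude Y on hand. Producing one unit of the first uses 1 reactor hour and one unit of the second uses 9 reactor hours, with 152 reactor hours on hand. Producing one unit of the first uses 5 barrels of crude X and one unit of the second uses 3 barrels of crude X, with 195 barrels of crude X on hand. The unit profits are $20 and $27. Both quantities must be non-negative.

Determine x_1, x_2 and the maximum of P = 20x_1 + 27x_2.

x_1 = 69/2, x_2 = 15/2, maximum P = 1785/2

Feasible corners and P = 20x_1 + 27x_2:
  (0, 0) → P = 0
  (0, 34/3) → P = 306
  (39, 0) → P = 780
  (69/2, 15/2) → P = 1785/2

At the optimal vertex, x_1 + 9x_2 = 102 and 5x_1 + 3x_2 = 195.
Solving simultaneously gives x_1 = 69/2, x_2 = 15/2.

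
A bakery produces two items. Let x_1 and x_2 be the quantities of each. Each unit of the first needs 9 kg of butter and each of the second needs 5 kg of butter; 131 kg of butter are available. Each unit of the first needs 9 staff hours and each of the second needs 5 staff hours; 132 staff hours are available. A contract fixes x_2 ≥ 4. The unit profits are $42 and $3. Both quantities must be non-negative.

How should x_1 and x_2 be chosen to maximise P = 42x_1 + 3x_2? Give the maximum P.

x_1 = 37/3, x_2 = 4, maximum P = 530

Extreme points and P = 42x_1 + 3x_2:
  (0, 131/5) → P = 393/5
  (0, 4) → P = 12
  (37/3, 4) → P = 530

The binding constraints are 9x_1 + 5x_2 = 131 and x_2 = 4.
Solving simultaneously gives x_1 = 37/3, x_2 = 4.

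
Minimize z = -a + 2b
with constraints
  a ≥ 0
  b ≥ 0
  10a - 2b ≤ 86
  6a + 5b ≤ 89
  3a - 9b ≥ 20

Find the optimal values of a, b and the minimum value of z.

Feasible corners and z = -a + 2b:
  (43/5, 0) → z = -43/5
  (20/3, 0) → z = -20/3
  (367/42, 29/42) → z = -103/14

The optimum lies where b = 0 and 10a - 2b = 86.
Solving simultaneously gives a = 43/5, b = 0.

a = 43/5, b = 0, minimum z = -43/5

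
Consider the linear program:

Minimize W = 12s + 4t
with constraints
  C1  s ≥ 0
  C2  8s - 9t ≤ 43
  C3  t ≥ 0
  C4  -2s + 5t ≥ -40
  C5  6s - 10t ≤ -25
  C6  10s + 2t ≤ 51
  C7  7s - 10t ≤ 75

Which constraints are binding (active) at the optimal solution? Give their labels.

Vertices and W = 12s + 4t:
  (0, 5/2) → W = 10
  (0, 51/2) → W = 102
  (115/28, 139/28) → W = 484/7

The minimum is at (0, 5/2). Substituting into each constraint, equality holds for C1 and C5; the remaining constraints have slack.

C1 and C5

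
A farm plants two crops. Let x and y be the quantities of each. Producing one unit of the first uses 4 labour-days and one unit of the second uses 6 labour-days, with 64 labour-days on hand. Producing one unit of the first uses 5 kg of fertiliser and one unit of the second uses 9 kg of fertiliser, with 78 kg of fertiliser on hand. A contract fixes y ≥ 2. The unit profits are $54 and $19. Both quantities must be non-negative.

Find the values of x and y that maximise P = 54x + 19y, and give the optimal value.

Vertices and P = 54x + 19y:
  (0, 26/3) → P = 494/3
  (0, 2) → P = 38
  (12, 2) → P = 686

x = 12, y = 2, maximum P = 686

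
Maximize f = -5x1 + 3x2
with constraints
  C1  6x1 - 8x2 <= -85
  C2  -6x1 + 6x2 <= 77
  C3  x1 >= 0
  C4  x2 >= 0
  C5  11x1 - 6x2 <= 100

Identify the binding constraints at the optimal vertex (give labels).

Extreme points and f = -5x1 + 3x2:
  (0, 85/8) → f = 255/8
  (655/26, 1535/52) → f = -1945/52
  (0, 77/6) → f = 77/2
  (177/5, 1447/30) → f = -323/10

The maximum is at (0, 77/6). Substituting into each constraint, equality holds for C2 and C3; the remaining constraints have slack.

C2 and C3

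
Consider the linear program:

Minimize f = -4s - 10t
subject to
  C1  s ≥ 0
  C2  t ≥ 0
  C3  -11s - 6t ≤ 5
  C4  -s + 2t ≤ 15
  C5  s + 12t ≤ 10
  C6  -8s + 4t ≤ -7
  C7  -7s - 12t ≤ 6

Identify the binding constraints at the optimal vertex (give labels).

Corner points and f = -4s - 10t:
  (10, 0) → f = -40
  (7/8, 0) → f = -7/2
  (31/25, 73/100) → f = -613/50

The minimum is at (10, 0). Substituting into each constraint, equality holds for C2 and C5; the remaining constraints have slack.

C2 and C5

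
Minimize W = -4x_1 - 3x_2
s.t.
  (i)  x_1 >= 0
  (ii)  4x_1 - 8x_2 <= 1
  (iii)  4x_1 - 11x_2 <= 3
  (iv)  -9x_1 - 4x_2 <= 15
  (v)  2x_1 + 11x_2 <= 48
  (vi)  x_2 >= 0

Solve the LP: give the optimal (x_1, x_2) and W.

x_1 = 79/12, x_2 = 19/6, minimum W = -215/6

Vertices and W = -4x_1 - 3x_2:
  (0, 48/11) → W = -144/11
  (0, 0) → W = 0
  (79/12, 19/6) → W = -215/6
  (1/4, 0) → W = -1

At the optimal vertex, 4x_1 - 8x_2 = 1 and 2x_1 + 11x_2 = 48.
Solving simultaneously gives x_1 = 79/12, x_2 = 19/6.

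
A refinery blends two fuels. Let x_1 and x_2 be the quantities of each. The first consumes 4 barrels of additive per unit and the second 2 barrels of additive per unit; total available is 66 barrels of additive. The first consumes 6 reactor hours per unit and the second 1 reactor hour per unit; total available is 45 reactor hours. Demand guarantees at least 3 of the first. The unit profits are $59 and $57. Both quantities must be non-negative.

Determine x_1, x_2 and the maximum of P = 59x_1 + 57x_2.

x_1 = 3, x_2 = 27, maximum P = 1716

The binding constraints are 4x_1 + 2x_2 = 66 and 6x_1 + x_2 = 45.
Solving simultaneously gives x_1 = 3, x_2 = 27.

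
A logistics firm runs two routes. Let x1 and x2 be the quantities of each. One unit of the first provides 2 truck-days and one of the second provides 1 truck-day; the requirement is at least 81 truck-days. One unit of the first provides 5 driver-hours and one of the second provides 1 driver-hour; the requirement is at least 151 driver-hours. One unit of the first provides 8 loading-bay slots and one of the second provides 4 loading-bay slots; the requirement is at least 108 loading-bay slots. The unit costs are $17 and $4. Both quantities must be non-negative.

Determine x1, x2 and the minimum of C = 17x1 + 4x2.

x1 = 70/3, x2 = 103/3, minimum C = 534

Vertices and C = 17x1 + 4x2:
  (0, 151) → C = 604
  (81/2, 0) → C = 1377/2
  (70/3, 103/3) → C = 534
The feasible region is unbounded (it extends along (0, 1), (1, 0)), but C strictly increases along every unbounded feasible direction, so there is no improving ray and the minimum is attained at a vertex.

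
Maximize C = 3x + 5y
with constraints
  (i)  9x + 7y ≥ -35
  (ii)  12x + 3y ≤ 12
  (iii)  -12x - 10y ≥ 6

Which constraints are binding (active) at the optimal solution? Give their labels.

Corner points and C = 3x + 5y:
  (63/19, -176/19) → C = -691/19
  (-154/3, 61) → C = 151
  (23/14, -18/7) → C = -111/14

The maximum is at (-154/3, 61). Substituting into each constraint, equality holds for (i) and (iii); the remaining constraints have slack.

(i) and (iii)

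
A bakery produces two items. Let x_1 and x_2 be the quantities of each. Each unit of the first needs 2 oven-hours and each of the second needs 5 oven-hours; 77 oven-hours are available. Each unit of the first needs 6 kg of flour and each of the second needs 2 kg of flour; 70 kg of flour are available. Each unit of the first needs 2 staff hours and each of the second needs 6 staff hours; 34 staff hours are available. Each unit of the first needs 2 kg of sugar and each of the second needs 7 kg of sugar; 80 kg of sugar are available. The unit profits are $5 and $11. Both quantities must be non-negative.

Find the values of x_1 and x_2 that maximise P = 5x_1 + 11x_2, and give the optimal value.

Extreme points and P = 5x_1 + 11x_2:
  (0, 0) → P = 0
  (0, 17/3) → P = 187/3
  (35/3, 0) → P = 175/3
  (11, 2) → P = 77

x_1 = 11, x_2 = 2, maximum P = 77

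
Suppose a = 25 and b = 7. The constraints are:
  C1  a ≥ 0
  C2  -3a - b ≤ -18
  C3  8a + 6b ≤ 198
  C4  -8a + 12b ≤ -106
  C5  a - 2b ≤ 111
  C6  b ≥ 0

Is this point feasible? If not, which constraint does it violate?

Constraint C3: 8a + 6b = 242, which is not ≤ 198. All other constraints are satisfied.

not feasible — violates C3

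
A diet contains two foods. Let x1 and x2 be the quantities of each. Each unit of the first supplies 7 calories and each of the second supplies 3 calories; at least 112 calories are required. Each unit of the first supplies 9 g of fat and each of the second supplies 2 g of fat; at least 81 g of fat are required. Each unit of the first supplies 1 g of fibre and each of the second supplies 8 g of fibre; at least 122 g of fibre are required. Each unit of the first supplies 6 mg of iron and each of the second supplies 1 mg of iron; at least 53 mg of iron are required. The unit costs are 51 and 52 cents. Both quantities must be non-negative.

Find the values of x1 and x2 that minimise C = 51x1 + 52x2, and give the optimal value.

The feasible region is unbounded (it extends along (0, 1), (1, 0)), but C strictly increases along every unbounded feasible direction, so there is no improving ray and the minimum is attained at a vertex.

The binding constraints are 7x1 + 3x2 = 112 and x1 + 8x2 = 122.
Solving simultaneously gives x1 = 10, x2 = 14.

x1 = 10, x2 = 14, minimum C = 1238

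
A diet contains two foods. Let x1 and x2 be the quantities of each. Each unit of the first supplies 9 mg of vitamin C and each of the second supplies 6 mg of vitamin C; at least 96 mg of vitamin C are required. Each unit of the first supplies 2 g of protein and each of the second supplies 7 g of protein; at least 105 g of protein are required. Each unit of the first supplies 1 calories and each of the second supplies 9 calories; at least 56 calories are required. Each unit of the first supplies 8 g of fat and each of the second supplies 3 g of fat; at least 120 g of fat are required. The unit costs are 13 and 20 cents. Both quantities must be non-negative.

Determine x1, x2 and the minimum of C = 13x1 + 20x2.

x1 = 21/2, x2 = 12, minimum C = 753/2

Vertices and C = 13x1 + 20x2:
  (0, 40) → C = 800
  (56, 0) → C = 728
  (553/11, 7/11) → C = 7329/11
  (21/2, 12) → C = 753/2
The feasible region is unbounded (it extends along (0, 1), (1, 0)), but C strictly increases along every unbounded feasible direction, so there is no improving ray and the minimum is attained at a vertex.

At the optimal vertex, 2x1 + 7x2 = 105 and 8x1 + 3x2 = 120.
Solving simultaneously gives x1 = 21/2, x2 = 12.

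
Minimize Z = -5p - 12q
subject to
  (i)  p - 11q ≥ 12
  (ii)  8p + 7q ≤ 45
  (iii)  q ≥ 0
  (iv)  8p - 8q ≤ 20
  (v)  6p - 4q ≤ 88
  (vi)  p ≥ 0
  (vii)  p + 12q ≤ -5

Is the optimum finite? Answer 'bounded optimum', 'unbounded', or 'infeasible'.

infeasible

The boundaries p - 11q = 12 and 8p - 8q = 20 meet at (31/20, -19/20), but that point violates q ≥ 0. Every candidate vertex is excluded by some other constraint, so the feasible region is empty.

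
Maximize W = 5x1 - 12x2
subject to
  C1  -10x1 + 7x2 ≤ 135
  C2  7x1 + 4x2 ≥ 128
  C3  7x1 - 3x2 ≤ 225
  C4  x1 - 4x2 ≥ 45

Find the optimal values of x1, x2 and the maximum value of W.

x1 = 1284/49, x2 = -97/7, maximum W = 14568/49

Vertices and W = 5x1 - 12x2:
  (1284/49, -97/7) → W = 14568/49
  (173/8, -187/32) → W = 713/4
  (153/5, -18/5) → W = 981/5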